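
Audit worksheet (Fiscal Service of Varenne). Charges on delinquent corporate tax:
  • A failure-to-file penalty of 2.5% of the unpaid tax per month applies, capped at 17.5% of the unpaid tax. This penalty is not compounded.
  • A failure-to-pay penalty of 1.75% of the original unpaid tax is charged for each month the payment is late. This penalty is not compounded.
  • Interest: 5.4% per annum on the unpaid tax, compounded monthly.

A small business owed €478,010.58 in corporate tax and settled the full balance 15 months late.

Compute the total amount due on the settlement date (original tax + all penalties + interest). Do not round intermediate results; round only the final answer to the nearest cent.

€720,442.38

Failure-to-file: 15 × 2.5% × €478,010.58 = €179,253.97…, capped at 17.5% × €478,010.58 = €83,651.85…
Failure-to-pay penalty = 1.75% × €478,010.58 × 15 mo = €125,477.78…
Interest (5.4%/yr ÷ 12 = 0.45%/month): €478,010.58 × ((1 + 0.0045)^15 − 1) = €33,302.1736…
Total = €478,010.58 + €209,129.6288… + €33,302.1736… = €720,442.38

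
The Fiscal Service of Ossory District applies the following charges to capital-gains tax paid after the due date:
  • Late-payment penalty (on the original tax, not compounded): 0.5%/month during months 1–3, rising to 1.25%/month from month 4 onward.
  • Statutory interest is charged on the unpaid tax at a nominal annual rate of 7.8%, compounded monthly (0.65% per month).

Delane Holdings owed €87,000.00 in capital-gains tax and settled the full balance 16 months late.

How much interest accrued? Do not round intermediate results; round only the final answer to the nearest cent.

€9,502.76

Interest: €87,000.00 × ((1 + 0.0065)^16 − 1) = €87,000.00 × 0.1092271… = €9,502.7568…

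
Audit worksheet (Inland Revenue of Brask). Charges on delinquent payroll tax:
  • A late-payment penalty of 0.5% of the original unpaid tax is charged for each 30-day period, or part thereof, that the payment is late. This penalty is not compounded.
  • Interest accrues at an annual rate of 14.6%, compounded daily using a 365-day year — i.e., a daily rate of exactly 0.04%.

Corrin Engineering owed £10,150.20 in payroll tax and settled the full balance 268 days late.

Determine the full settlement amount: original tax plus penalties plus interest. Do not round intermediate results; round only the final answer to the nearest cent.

Penalty periods: ⌈268/30⌉ = 9; penalty = 9 × 0.5% × £10,150.20 = £456.76…
Interest: £10,150.20 × ((1 + 0.0004)^268 − 1) = £10,150.20 × 0.11313300… = £1,148.3226…
Total = £10,150.20 + £456.7590 + £1,148.3226… = £11,755.28

£11,755.28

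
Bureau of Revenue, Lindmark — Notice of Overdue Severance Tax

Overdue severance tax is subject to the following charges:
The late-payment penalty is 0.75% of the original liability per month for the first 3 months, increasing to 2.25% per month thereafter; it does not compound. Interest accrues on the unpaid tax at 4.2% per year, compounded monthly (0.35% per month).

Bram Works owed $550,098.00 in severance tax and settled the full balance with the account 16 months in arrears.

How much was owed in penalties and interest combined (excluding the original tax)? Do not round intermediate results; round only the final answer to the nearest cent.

Penalty, months 1–3: 3 × 0.75% × $550,098.00 = $12,377.21…
Penalty, months 4–16: 13 × 2.25% × $550,098.00 = $160,903.67…
Interest: $550,098.00 × ((1 + 0.0035)^16 − 1) = $550,098.00 × 0.0574943… = $31,627.4914…
Penalties + interest = $173,280.8700 + $31,627.4914… = $204,908.36

$204,908.36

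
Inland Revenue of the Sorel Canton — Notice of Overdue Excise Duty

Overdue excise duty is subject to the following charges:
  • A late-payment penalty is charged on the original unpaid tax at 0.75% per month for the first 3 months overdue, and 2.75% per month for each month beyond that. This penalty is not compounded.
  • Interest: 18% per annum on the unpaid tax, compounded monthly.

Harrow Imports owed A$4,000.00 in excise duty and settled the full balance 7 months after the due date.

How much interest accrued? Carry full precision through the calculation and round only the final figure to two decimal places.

A$439.38

Interest (18%/yr ÷ 12 = 1.5%/month): A$4,000.00 × ((1 + 0.015)^7 − 1) = A$439.3797…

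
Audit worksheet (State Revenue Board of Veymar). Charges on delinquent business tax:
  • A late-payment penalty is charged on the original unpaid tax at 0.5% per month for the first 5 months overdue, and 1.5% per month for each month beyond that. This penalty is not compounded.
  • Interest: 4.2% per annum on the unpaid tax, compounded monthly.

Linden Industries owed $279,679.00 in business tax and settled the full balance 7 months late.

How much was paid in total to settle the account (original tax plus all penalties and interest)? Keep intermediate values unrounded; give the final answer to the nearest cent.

$301,985.85

Penalty, months 1–5: 5 × 0.5% × $279,679.00 = $6,991.98…
Penalty, months 6–7: 2 × 1.5% × $279,679.00 = $8,390.37
Interest (4.2%/yr ÷ 12 = 0.35%/month): $279,679.00 × ((1 + 0.0035)^7 − 1) = $6,924.5041…
Total = $279,679.00 + $15,382.3450 + $6,924.5041… = $301,985.85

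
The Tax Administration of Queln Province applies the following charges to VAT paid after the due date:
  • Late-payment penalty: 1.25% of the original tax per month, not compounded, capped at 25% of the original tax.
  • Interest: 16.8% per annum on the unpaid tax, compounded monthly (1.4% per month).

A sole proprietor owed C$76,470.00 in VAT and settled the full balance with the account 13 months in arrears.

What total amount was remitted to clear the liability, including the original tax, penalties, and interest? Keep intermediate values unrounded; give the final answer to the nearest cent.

Penalty: 13 × 1.25% × C$76,470.00 = C$12,426.38… (below the 25% cap of C$19,117.50)
Interest: C$76,470.00 × ((1 + 0.014)^13 − 1) = C$76,470.00 × 0.1981010… = C$15,148.7802…
Total = C$76,470.00 + C$12,426.3750 + C$15,148.7802… = C$104,045.16

C$104,045.16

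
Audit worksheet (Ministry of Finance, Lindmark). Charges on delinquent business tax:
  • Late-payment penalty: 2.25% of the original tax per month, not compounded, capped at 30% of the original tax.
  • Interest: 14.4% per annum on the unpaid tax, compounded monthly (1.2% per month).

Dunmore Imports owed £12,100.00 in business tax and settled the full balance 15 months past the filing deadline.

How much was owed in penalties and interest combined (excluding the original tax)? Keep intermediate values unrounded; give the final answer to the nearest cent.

Penalty (uncapped): 15 × 2.25% × £12,100.00 = £4,083.75; cap = 30% × £12,100.00 = £3,630.00 → penalty = £3,630.00
Interest: £12,100.00 × ((1 + 0.012)^15 − 1) = £12,100.00 × 0.1959353… = £2,370.8172…
Penalties + interest = £3,630.0000 + £2,370.8172… = £6,000.82

£6,000.82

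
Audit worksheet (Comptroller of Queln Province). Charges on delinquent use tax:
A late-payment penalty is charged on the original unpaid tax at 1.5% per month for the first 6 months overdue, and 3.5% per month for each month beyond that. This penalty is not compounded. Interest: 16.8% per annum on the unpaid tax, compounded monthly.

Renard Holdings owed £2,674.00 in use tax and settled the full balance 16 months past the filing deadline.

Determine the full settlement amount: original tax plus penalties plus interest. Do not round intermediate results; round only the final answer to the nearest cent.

£4,516.73

Penalty, months 1–6: 6 × 1.5% × £2,674.00 = £240.66
Penalty, months 7–16: 10 × 3.5% × £2,674.00 = £935.90
Interest (16.8%/yr ÷ 12 = 1.4%/month): £2,674.00 × ((1 + 0.014)^16 − 1) = £666.1709…
Total = £2,674.00 + £1,176.5600 + £666.1709… = £4,516.73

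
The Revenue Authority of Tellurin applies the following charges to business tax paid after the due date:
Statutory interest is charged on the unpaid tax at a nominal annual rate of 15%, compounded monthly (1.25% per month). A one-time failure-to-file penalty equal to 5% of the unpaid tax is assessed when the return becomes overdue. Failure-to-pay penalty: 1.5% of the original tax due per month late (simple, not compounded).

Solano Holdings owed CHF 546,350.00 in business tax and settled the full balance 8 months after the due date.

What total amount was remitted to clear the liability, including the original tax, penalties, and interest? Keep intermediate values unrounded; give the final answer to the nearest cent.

CHF 696,315.48

Failure-to-file penalty: 5% × CHF 546,350.00 = CHF 27,317.50
Failure-to-pay penalty = 1.5% × CHF 546,350.00 × 8 mo = CHF 65,562.00
Interest: CHF 546,350.00 × ((1 + 0.0125)^8 − 1) = CHF 546,350.00 × 0.1044861… = CHF 57,085.9814…
Total = CHF 546,350.00 + CHF 92,879.5000 + CHF 57,085.9814… = CHF 696,315.48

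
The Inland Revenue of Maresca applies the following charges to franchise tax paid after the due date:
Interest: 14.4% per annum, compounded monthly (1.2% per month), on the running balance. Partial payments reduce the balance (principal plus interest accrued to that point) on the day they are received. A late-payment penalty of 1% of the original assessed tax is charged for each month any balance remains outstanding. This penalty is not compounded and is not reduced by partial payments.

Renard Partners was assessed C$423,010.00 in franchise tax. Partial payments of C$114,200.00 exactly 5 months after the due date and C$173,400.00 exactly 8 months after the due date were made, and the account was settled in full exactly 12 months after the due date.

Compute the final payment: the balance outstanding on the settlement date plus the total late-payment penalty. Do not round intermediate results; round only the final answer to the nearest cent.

Balance at month 5: C$423,010.0000 × (1 + 0.012)^5 = C$449,007.0880…
After C$114,200.00 payment: C$449,007.0880… − C$114,200.00 = C$334,807.0880…
Balance at month 8: C$334,807.0880… × (1 + 0.012)^3 = C$347,005.3584…
After C$173,400.00 payment: C$347,005.3584… − C$173,400.00 = C$173,605.3584…
Balance at month 12: C$173,605.3584… × (1 + 0.012)^4 = C$182,089.6141…
Penalty: 12 × 1% × C$423,010.00 = C$50,761.20
Final settlement = outstanding balance + penalty = C$182,089.6141… + C$50,761.20 = C$232,850.81

C$232,850.81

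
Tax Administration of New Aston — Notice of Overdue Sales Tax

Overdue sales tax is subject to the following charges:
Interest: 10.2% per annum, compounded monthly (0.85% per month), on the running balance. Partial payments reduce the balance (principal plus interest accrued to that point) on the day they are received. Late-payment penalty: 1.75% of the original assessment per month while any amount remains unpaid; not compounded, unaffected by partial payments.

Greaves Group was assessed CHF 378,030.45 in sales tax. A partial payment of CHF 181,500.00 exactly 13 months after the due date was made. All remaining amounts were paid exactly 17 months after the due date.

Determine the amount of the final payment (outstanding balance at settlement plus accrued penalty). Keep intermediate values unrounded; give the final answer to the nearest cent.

CHF 361,246.98

Balance at month 13: CHF 378,030.4500 × (1 + 0.0085)^13 = CHF 422,001.0353…
After CHF 181,500.00 payment: CHF 422,001.0353… − CHF 181,500.00 = CHF 240,501.0353…
Balance at month 17: CHF 240,501.0353… × (1 + 0.0085)^4 = CHF 248,782.9197…
Penalty: 17 × 1.75% × CHF 378,030.45 = CHF 112,464.06…
Final settlement = outstanding balance + penalty = CHF 248,782.9197… + CHF 112,464.06… = CHF 361,246.98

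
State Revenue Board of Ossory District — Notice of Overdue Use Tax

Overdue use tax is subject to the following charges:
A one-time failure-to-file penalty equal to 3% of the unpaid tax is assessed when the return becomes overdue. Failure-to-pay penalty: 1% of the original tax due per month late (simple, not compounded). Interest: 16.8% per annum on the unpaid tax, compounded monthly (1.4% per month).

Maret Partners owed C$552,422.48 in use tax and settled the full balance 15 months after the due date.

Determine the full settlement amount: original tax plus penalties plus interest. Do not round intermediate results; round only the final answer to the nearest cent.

C$779,955.69

Failure-to-file penalty: 3% × C$552,422.48 = C$16,572.67…
Failure-to-pay penalty = 1% × C$552,422.48 × 15 mo = C$82,863.37…
Interest: C$552,422.48 × ((1 + 0.014)^15 − 1) = C$552,422.48 × 0.2318826… = C$128,097.1672…
Total = C$552,422.48 + C$99,436.0464 + C$128,097.1672… = C$779,955.69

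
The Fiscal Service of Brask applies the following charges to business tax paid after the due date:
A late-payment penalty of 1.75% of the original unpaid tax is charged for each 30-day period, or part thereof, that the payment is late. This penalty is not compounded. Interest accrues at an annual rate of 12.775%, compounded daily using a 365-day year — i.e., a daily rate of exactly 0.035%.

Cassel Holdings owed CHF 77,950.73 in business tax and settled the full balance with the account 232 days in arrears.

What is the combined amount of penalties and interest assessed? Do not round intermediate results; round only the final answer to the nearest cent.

CHF 17,505.58

Penalty periods: ⌈232/30⌉ = 8; penalty = 8 × 1.75% × CHF 77,950.73 = CHF 10,913.10…
Interest: CHF 77,950.73 × ((1 + 0.00035)^232 − 1) = CHF 77,950.73 × 0.08457238… = CHF 6,592.4791…
Penalties + interest = CHF 10,913.1022 + CHF 6,592.4791… = CHF 17,505.58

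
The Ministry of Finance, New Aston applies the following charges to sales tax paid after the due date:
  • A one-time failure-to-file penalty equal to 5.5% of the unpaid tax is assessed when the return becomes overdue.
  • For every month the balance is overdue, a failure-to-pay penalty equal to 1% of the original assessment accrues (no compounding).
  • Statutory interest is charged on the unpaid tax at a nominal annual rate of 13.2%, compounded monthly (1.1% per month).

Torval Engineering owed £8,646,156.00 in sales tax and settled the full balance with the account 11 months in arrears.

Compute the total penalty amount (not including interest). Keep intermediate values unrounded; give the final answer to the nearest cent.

Failure-to-file penalty: 5.5% × £8,646,156.00 = £475,538.58
Failure-to-pay penalty = 1% × £8,646,156.00 × 11 mo = £951,077.16
Total penalty = £475,538.58 + £951,077.16 = £1,426,615.74

£1,426,615.74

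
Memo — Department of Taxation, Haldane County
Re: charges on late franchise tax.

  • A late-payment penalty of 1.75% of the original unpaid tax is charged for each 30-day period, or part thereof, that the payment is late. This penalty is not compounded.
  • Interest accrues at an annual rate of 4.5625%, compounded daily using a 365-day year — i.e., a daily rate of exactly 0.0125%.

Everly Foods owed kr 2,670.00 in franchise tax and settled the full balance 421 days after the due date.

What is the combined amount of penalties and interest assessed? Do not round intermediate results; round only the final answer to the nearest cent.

Penalty periods: ⌈421/30⌉ = 15; penalty = 15 × 1.75% × kr 2,670.00 = kr 700.88…
Interest: kr 2,670.00 × ((1 + 0.000125)^421 − 1) = kr 2,670.00 × 0.05403084… = kr 144.2623…
Penalties + interest = kr 700.8750 + kr 144.2623… = kr 845.14

kr 845.14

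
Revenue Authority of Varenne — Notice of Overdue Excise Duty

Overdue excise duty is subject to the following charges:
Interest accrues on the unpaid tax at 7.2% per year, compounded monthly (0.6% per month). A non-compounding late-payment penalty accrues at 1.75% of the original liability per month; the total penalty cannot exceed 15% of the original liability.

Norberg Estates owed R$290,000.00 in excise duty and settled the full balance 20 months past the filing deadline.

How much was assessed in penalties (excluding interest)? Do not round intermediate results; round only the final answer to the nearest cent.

Penalty (uncapped): 20 × 1.75% × R$290,000.00 = R$101,500.00; cap = 15% × R$290,000.00 = R$43,500.00 → penalty = R$43,500.00

R$43,500.00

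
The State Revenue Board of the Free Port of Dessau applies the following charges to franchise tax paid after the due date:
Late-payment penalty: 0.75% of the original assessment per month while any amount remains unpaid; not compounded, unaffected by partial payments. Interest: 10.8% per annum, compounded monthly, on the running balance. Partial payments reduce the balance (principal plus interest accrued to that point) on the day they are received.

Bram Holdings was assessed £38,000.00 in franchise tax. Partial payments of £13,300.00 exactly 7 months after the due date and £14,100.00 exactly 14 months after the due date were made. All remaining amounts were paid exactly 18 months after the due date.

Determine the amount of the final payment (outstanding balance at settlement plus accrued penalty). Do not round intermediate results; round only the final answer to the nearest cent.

Monthly rate = 10.8% ÷ 12 = 0.9%
Balance at month 7: £38,000.0000 × (1 + 0.009)^7 = £40,459.6163…
After £13,300.00 payment: £40,459.6163… − £13,300.00 = £27,159.6163…
Balance at month 14: £27,159.6163… × (1 + 0.009)^7 = £28,917.5699…
After £14,100.00 payment: £28,917.5699… − £14,100.00 = £14,817.5699…
Balance at month 18: £14,817.5699… × (1 + 0.009)^4 = £15,358.2471…
Penalty: 18 × 0.75% × £38,000.00 = £5,130.00
Final settlement = outstanding balance + penalty = £15,358.2471… + £5,130.00 = £20,488.25

£20,488.25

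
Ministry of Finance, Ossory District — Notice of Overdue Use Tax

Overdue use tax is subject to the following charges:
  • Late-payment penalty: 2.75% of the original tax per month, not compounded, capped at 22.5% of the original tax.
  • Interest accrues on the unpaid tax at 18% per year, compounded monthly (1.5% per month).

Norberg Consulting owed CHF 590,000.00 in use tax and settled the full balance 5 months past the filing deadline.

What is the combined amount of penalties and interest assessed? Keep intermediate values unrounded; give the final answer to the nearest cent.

Penalty: 5 × 2.75% × CHF 590,000.00 = CHF 81,125.00 (below the 22.5% cap of CHF 132,750.00)
Interest: CHF 590,000.00 × ((1 + 0.015)^5 − 1) = CHF 590,000.00 × 0.0772840… = CHF 45,597.5623…
Penalties + interest = CHF 81,125.0000 + CHF 45,597.5623… = CHF 126,722.56

CHF 126,722.56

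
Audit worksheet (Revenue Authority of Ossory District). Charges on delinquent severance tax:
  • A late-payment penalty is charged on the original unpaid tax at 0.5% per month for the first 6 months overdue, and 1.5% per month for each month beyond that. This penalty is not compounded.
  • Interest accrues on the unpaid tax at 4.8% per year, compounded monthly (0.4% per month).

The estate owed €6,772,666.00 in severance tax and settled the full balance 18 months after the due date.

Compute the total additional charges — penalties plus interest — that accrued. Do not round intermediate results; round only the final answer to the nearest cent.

€1,926,830.36

Penalty, months 1–6: 6 × 0.5% × €6,772,666.00 = €203,179.98
Penalty, months 7–18: 12 × 1.5% × €6,772,666.00 = €1,219,079.88
Interest: €6,772,666.00 × ((1 + 0.004)^18 − 1) = €6,772,666.00 × 0.0745010… = €504,570.4995…
Penalties + interest = €1,422,259.8600 + €504,570.4995… = €1,926,830.36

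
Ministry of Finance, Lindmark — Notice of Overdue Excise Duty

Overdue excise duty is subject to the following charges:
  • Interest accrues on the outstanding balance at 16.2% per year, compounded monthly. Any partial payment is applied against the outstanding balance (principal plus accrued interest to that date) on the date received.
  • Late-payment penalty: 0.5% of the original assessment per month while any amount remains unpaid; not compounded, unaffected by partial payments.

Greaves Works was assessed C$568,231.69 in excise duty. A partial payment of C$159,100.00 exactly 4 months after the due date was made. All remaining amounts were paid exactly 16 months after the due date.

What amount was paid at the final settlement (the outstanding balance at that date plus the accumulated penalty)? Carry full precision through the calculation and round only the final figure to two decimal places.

Monthly rate = 16.2% ÷ 12 = 1.35%
Balance at month 4: C$568,231.6900 × (1 + 0.0135)^4 = C$599,543.1737…
After C$159,100.00 payment: C$599,543.1737… − C$159,100.00 = C$440,443.1737…
Balance at month 16: C$440,443.1737… × (1 + 0.0135)^12 = C$517,338.6432…
Penalty: 16 × 0.5% × C$568,231.69 = C$45,458.54…
Final settlement = outstanding balance + penalty = C$517,338.6432… + C$45,458.54… = C$562,797.18

C$562,797.18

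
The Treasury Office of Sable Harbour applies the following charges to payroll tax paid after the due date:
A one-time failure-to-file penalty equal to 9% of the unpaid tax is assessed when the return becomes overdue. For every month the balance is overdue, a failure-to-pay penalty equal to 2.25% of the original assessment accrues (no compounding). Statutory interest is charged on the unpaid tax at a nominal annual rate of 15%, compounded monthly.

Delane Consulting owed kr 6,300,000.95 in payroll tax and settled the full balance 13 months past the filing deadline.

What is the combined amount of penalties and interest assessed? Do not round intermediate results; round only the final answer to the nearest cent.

kr 3,513,913.41

Failure-to-file penalty: 9% × kr 6,300,000.95 = kr 567,000.09…
Failure-to-pay penalty = 2.25% × kr 6,300,000.95 × 13 mo = kr 1,842,750.28…
Interest (15%/yr ÷ 12 = 1.25%/month): kr 6,300,000.95 × ((1 + 0.0125)^13 − 1) = kr 1,104,163.0464…
Penalties + interest = kr 2,409,750.3634… + kr 1,104,163.0464… = kr 3,513,913.41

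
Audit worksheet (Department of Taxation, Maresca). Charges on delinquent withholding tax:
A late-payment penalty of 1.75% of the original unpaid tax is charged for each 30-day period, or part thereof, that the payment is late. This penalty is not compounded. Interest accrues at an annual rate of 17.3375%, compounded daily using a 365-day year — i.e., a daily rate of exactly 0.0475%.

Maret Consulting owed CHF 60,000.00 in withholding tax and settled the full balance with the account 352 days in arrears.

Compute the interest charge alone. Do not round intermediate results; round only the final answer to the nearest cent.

CHF 10,916.62

Interest: CHF 60,000.00 × ((1 + 0.000475)^352 − 1) = CHF 60,000.00 × 0.18194372… = CHF 10,916.6231…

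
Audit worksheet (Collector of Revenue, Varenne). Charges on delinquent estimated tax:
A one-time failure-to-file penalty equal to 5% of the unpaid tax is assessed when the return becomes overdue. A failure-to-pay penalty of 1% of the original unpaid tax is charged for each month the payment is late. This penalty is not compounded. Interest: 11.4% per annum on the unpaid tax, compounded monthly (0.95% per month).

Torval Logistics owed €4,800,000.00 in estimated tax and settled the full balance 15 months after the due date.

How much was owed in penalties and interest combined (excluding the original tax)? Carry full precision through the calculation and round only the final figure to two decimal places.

€1,691,413.01

Failure-to-file penalty: 5% × €4,800,000.00 = €240,000.00
Failure-to-pay penalty = 1% × €4,800,000.00 × 15 mo = €720,000.00
Interest: €4,800,000.00 × ((1 + 0.0095)^15 − 1) = €4,800,000.00 × 0.1523777… = €731,413.0067…
Penalties + interest = €960,000.0000 + €731,413.0067… = €1,691,413.01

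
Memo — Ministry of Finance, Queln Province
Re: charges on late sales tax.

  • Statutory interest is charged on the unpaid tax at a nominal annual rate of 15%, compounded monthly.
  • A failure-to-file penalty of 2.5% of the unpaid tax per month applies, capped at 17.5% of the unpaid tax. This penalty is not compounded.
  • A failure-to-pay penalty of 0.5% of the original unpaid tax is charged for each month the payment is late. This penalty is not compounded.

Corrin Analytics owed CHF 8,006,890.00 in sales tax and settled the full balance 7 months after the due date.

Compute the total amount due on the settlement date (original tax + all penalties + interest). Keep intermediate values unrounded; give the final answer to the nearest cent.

CHF 10,415,766.62

Failure-to-file: 7 × 2.5% × CHF 8,006,890.00 = CHF 1,401,205.75, capped at 17.5% × CHF 8,006,890.00 = CHF 1,401,205.75
Failure-to-pay penalty = 0.5% × CHF 8,006,890.00 × 7 mo = CHF 280,241.15
Interest (15%/yr ÷ 12 = 1.25%/month): CHF 8,006,890.00 × ((1 + 0.0125)^7 − 1) = CHF 727,429.7222…
Total = CHF 8,006,890.00 + CHF 1,681,446.9000 + CHF 727,429.7222… = CHF 10,415,766.62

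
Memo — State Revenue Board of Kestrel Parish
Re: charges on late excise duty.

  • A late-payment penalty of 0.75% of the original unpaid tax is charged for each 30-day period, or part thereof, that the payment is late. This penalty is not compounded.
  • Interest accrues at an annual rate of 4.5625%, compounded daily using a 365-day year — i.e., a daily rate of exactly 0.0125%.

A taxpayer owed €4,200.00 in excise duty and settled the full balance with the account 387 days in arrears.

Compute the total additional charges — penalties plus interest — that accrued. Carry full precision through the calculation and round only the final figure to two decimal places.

Penalty periods: ⌈387/30⌉ = 13; penalty = 13 × 0.75% × €4,200.00 = €409.50
Interest: €4,200.00 × ((1 + 0.000125)^387 − 1) = €4,200.00 × 0.04956100… = €208.1562…
Penalties + interest = €409.5000 + €208.1562… = €617.66

€617.66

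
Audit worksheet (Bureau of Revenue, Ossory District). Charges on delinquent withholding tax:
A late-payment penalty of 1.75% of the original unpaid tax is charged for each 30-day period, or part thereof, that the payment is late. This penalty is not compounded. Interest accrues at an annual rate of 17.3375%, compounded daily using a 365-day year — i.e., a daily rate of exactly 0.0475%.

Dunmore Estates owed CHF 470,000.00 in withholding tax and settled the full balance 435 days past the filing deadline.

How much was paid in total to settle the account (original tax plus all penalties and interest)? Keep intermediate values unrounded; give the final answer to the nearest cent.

Penalty periods: ⌈435/30⌉ = 15; penalty = 15 × 1.75% × CHF 470,000.00 = CHF 123,375.00
Interest: CHF 470,000.00 × ((1 + 0.000475)^435 − 1) = CHF 470,000.00 × 0.22946110… = CHF 107,846.7163…
Total = CHF 470,000.00 + CHF 123,375.0000 + CHF 107,846.7163… = CHF 701,221.72

CHF 701,221.72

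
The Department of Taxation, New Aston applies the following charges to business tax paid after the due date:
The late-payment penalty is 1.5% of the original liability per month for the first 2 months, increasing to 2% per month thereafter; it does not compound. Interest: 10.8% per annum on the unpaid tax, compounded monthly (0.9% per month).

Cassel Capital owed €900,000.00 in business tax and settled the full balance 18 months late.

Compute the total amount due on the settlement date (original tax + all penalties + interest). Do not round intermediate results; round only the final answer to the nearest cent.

Penalty, months 1–2: 2 × 1.5% × €900,000.00 = €27,000.00
Penalty, months 3–18: 16 × 2% × €900,000.00 = €288,000.00
Interest: €900,000.00 × ((1 + 0.009)^18 − 1) = €900,000.00 × 0.1750085… = €157,507.6110…
Total = €900,000.00 + €315,000.0000 + €157,507.6110… = €1,372,507.61

€1,372,507.61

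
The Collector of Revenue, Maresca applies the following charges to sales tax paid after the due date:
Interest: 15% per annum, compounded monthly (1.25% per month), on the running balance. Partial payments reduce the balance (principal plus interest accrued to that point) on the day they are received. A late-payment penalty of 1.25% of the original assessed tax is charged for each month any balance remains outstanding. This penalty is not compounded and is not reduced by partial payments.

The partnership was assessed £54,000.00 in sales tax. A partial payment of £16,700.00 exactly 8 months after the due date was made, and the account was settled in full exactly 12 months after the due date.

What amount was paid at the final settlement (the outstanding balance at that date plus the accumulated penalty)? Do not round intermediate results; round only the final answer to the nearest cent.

Balance at month 8: £54,000.0000 × (1 + 0.0125)^8 = £59,642.2495…
After £16,700.00 payment: £59,642.2495… − £16,700.00 = £42,942.2495…
Balance at month 12: £42,942.2495… × (1 + 0.0125)^4 = £45,129.9568…
Penalty: 12 × 1.25% × £54,000.00 = £8,100.00
Final settlement = outstanding balance + penalty = £45,129.9568… + £8,100.00 = £53,229.96

£53,229.96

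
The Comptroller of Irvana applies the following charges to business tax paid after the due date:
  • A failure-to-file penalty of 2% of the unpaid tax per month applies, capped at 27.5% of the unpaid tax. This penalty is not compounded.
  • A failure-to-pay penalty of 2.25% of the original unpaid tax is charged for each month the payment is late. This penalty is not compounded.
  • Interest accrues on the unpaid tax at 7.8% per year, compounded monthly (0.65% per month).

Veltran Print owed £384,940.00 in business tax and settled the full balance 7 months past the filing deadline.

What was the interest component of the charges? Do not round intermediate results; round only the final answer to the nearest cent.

£17,860.03

Interest: £384,940.00 × ((1 + 0.0065)^7 − 1) = £384,940.00 × 0.0463969… = £17,860.0322…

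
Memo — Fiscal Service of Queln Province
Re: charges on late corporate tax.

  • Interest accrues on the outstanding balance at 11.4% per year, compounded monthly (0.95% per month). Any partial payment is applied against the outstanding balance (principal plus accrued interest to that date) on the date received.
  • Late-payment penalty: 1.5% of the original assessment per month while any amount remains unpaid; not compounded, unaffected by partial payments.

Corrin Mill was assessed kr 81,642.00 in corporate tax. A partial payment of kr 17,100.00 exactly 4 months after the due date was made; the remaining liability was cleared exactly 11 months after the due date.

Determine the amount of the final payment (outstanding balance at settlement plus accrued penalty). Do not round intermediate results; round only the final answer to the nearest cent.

Balance at month 4: kr 81,642.0000 × (1 + 0.0095)^4 = kr 84,788.8858…
After kr 17,100.00 payment: kr 84,788.8858… − kr 17,100.00 = kr 67,688.8858…
Balance at month 11: kr 67,688.8858… × (1 + 0.0095)^7 = kr 72,320.5347…
Penalty: 11 × 1.5% × kr 81,642.00 = kr 13,470.93
Final settlement = outstanding balance + penalty = kr 72,320.5347… + kr 13,470.93 = kr 85,791.46

kr 85,791.46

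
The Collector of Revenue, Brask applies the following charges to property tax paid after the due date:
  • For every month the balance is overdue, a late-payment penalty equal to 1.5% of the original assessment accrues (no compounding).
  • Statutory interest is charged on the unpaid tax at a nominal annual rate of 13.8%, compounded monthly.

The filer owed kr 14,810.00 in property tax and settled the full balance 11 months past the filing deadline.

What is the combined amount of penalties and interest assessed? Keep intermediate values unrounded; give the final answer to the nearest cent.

kr 4,428.64

Late-payment penalty = 1.5% × kr 14,810.00 × 11 mo = kr 2,443.65
Interest (13.8%/yr ÷ 12 = 1.15%/month): kr 14,810.00 × ((1 + 0.0115)^11 − 1) = kr 1,984.9926…
Penalties + interest = kr 2,443.6500 + kr 1,984.9926… = kr 4,428.64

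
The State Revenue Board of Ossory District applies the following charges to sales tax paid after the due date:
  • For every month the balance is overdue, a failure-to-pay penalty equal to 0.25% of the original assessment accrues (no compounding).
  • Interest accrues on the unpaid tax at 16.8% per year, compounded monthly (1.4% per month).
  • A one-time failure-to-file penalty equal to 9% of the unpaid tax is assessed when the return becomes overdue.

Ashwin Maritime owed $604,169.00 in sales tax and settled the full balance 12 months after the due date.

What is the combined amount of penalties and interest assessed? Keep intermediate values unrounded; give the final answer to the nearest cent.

Failure-to-file penalty: 9% × $604,169.00 = $54,375.21
Failure-to-pay penalty = 0.25% × $604,169.00 × 12 mo = $18,125.07
Interest: $604,169.00 × ((1 + 0.014)^12 − 1) = $604,169.00 × 0.1815591… = $109,692.3974…
Penalties + interest = $72,500.2800 + $109,692.3974… = $182,192.68

$182,192.68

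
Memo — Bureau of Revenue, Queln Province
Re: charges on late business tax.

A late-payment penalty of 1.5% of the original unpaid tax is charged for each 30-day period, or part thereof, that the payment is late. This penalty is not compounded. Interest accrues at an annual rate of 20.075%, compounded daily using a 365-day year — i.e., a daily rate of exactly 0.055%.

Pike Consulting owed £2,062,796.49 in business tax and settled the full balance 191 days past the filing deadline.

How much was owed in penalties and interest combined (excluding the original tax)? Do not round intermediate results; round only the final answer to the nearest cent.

£445,015.48

Penalty periods: ⌈191/30⌉ = 7; penalty = 7 × 1.5% × £2,062,796.49 = £216,593.63…
Interest: £2,062,796.49 × ((1 + 0.00055)^191 − 1) = £2,062,796.49 × 0.11073407… = £228,421.8527…
Penalties + interest = £216,593.6315… + £228,421.8527… = £445,015.48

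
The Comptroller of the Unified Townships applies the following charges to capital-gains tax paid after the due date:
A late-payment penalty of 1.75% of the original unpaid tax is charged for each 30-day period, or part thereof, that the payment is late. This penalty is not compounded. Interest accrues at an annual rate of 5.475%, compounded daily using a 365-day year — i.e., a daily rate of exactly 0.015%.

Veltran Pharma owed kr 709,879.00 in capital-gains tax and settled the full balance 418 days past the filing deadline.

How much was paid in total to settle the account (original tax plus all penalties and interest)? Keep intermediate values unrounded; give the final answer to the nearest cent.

kr 929,730.21

Penalty periods: ⌈418/30⌉ = 14; penalty = 14 × 1.75% × kr 709,879.00 = kr 173,920.36…
Interest: kr 709,879.00 × ((1 + 0.00015)^418 − 1) = kr 709,879.00 × 0.06470237… = kr 45,930.8557…
Total = kr 709,879.00 + kr 173,920.3550 + kr 45,930.8557… = kr 929,730.21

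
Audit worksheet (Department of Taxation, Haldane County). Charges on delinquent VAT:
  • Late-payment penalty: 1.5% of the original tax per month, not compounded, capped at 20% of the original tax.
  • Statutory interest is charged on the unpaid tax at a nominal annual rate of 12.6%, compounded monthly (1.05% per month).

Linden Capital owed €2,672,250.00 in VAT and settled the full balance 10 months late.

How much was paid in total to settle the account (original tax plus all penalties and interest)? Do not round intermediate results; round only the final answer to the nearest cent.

€3,367,309.57

Penalty: 10 × 1.5% × €2,672,250.00 = €400,837.50 (below the 20% cap of €534,450.00)
Interest: €2,672,250.00 × ((1 + 0.0105)^10 − 1) = €2,672,250.00 × 0.1101028… = €294,222.0737…
Total = €2,672,250.00 + €400,837.5000 + €294,222.0737… = €3,367,309.57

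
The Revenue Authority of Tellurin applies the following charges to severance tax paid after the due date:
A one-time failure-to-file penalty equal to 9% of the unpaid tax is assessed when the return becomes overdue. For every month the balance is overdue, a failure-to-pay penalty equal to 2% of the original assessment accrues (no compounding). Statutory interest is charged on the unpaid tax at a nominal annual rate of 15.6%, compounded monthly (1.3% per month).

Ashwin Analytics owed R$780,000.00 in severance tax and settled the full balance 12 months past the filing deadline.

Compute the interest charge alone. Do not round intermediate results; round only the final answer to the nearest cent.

Interest: R$780,000.00 × ((1 + 0.013)^12 − 1) = R$780,000.00 × 0.1676518… = R$130,768.3855…

R$130,768.39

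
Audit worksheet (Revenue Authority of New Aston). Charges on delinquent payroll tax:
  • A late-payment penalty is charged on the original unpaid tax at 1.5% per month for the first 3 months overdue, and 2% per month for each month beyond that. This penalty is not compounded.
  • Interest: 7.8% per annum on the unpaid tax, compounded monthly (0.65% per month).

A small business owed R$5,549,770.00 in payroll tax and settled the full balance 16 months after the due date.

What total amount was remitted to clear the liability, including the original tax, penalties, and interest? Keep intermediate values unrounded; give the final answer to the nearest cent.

Penalty, months 1–3: 3 × 1.5% × R$5,549,770.00 = R$249,739.65
Penalty, months 4–16: 13 × 2% × R$5,549,770.00 = R$1,442,940.20
Interest: R$5,549,770.00 × ((1 + 0.0065)^16 − 1) = R$5,549,770.00 × 0.1092271… = R$606,185.2279…
Total = R$5,549,770.00 + R$1,692,679.8500 + R$606,185.2279… = R$7,848,635.08

R$7,848,635.08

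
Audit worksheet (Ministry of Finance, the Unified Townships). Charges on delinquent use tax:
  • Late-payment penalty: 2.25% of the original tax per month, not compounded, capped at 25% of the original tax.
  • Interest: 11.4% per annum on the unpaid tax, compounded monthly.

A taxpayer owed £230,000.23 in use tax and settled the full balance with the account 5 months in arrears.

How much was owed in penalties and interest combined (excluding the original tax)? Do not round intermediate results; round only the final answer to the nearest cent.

£37,009.59

Penalty: 5 × 2.25% × £230,000.23 = £25,875.03… (below the 25% cap of £57,500.06…)
Interest (11.4%/yr ÷ 12 = 0.95%/month): £230,000.23 × ((1 + 0.0095)^5 − 1) = £11,134.5675…
Penalties + interest = £25,875.0259… + £11,134.5675… = £37,009.59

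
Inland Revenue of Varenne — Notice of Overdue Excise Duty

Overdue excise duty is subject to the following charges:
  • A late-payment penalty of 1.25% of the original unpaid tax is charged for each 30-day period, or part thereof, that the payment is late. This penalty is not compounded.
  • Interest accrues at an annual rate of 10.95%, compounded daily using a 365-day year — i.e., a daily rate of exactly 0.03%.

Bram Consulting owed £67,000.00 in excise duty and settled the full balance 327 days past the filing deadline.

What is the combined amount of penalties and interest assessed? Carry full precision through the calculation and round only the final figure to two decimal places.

Penalty periods: ⌈327/30⌉ = 11; penalty = 11 × 1.25% × £67,000.00 = £9,212.50
Interest: £67,000.00 × ((1 + 0.0003)^327 − 1) = £67,000.00 × 0.10305686… = £6,904.8095…
Penalties + interest = £9,212.5000 + £6,904.8095… = £16,117.31

£16,117.31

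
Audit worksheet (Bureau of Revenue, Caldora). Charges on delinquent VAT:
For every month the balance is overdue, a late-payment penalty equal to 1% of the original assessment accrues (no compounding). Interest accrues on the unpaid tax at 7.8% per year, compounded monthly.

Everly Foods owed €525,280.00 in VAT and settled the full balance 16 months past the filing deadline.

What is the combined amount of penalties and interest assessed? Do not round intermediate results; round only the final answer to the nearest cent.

Late-payment penalty: 16 × 1% × €525,280.00 = €84,044.80
Interest (7.8%/yr ÷ 12 = 0.65%/month): €525,280.00 × ((1 + 0.0065)^16 − 1) = €57,374.8059…
Penalties + interest = €84,044.8000 + €57,374.8059… = €141,419.61

€141,419.61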